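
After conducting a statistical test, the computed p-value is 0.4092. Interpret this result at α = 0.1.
Since p = 0.4092 > α = 0.1, fail to reject H₀.
There is insufficient evidence to reject the null hypothesis; the result is not statistically significant at the 0.1 level.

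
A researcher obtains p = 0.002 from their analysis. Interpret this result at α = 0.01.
Since p = 0.002 < α = 0.01, reject H₀.
There is sufficient evidence to reject the null hypothesis; the result is statistically significant at the 0.01 level.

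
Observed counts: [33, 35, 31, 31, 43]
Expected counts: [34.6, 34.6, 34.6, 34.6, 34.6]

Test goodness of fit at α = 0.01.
Chi-square goodness of fit test:
H₀: observed counts match expected distribution
H₁: observed counts differ from expected distribution
df = k - 1 = 4
χ² = Σ(O - E)²/E
   = (33 - 34.6)²/34.6 + (35 - 34.6)²/34.6 + (31 - 34.6)²/34.6 + (31 - 34.6)²/34.6 + (43 - 34.6)²/34.6
   = 0.074 + 0.005 + 0.375 + 0.375 + 2.039
   = 2.87
p-value = 0.5803

Since p-value > α = 0.01, we fail to reject H₀.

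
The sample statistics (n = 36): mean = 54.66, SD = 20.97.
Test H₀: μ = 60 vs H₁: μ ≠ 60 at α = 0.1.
One-sample t-test:
H₀: μ = 60
H₁: μ ≠ 60
df = n - 1 = 35
t = (x̄ - μ₀) / (s/√n) = (54.66 - 60) / (20.97/√36) = -1.528
p-value = 0.1355

Since p-value > α = 0.1, we fail to reject H₀.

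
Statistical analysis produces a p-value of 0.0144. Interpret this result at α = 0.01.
Since p = 0.0144 > α = 0.01, fail to reject H₀.
There is insufficient evidence to reject the null hypothesis; the result is not statistically significant at the 0.01 level.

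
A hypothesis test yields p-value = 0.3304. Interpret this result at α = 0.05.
Since p = 0.3304 > α = 0.05, fail to reject H₀.
There is insufficient evidence to reject the null hypothesis; the result is not statistically significant at the 0.05 level.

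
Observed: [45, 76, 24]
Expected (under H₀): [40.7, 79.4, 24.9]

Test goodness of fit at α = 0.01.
Chi-square goodness of fit test:
H₀: observed counts match expected distribution
H₁: observed counts differ from expected distribution
df = k - 1 = 2
χ² = Σ(O - E)²/E
   = (45 - 40.7)²/40.7 + (76 - 79.4)²/79.4 + (24 - 24.9)²/24.9
   = 0.454 + 0.146 + 0.033
   = 0.63
p-value = 0.7289

Since p-value > α = 0.01, we fail to reject H₀.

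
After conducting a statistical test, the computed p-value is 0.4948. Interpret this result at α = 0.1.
Since p = 0.4948 > α = 0.1, fail to reject H₀.
There is insufficient evidence to reject the null hypothesis; the result is not statistically significant at the 0.1 level.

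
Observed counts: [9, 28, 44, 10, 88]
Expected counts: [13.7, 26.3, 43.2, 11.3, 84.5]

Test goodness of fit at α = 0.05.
Chi-square goodness of fit test:
H₀: observed counts match expected distribution
H₁: observed counts differ from expected distribution
df = k - 1 = 4
χ² = Σ(O - E)²/E
   = (9 - 13.7)²/13.7 + (28 - 26.3)²/26.3 + (44 - 43.2)²/43.2 + (10 - 11.3)²/11.3 + (88 - 84.5)²/84.5
   = 1.612 + 0.110 + 0.015 + 0.150 + 0.145
   = 2.03
p-value = 0.7299

Since p-value > α = 0.05, we fail to reject H₀.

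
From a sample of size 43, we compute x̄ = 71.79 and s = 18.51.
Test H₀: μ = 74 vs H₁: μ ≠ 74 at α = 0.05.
One-sample t-test:
H₀: μ = 74
H₁: μ ≠ 74
df = n - 1 = 42
t = (x̄ - μ₀) / (s/√n) = (71.79 - 74) / (18.51/√43) = -0.783
p-value = 0.4381

Since p-value > α = 0.05, we fail to reject H₀.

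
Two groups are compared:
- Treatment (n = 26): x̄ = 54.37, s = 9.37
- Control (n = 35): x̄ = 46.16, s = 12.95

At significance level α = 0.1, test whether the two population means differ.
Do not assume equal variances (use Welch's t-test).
Welch's two-sample t-test:
H₀: μ₁ = μ₂
H₁: μ₁ ≠ μ₂
s₁²/n₁ = 9.37²/26 = 3.3768,  s₂²/n₂ = 12.95²/35 = 4.7915
SE = √(s₁²/n₁ + s₂²/n₂) = √(3.3768 + 4.7915) = 2.8580
df (Welch-Satterthwaite) = (s₁²/n₁ + s₂²/n₂)² / [(s₁²/n₁)²/(n₁-1) + (s₂²/n₂)²/(n₂-1)] ≈ 58.97
t = (x̄₁ - x̄₂) / SE = (54.37 - 46.16) / 2.8580 = 8.21 / 2.8580 = 2.873
p-value = 0.0056

Since p-value < α = 0.1, we reject H₀.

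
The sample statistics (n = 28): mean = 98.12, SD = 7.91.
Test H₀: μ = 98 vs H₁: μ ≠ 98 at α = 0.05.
One-sample t-test:
H₀: μ = 98
H₁: μ ≠ 98
df = n - 1 = 27
t = (x̄ - μ₀) / (s/√n) = (98.12 - 98) / (7.91/√28) = 0.080
p-value = 0.9366

Since p-value > α = 0.05, we fail to reject H₀.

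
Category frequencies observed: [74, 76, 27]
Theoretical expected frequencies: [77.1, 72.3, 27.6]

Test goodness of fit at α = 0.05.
Chi-square goodness of fit test:
H₀: observed counts match expected distribution
H₁: observed counts differ from expected distribution
df = k - 1 = 2
χ² = Σ(O - E)²/E
   = (74 - 77.1)²/77.1 + (76 - 72.3)²/72.3 + (27 - 27.6)²/27.6
   = 0.125 + 0.189 + 0.013
   = 0.33
p-value = 0.8492

Since p-value > α = 0.05, we fail to reject H₀.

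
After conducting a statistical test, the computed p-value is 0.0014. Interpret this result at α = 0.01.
Since p = 0.0014 < α = 0.01, reject H₀.
There is sufficient evidence to reject the null hypothesis; the result is statistically significant at the 0.01 level.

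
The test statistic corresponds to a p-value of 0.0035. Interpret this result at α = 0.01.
Since p = 0.0035 < α = 0.01, reject H₀.
There is sufficient evidence to reject the null hypothesis; the result is statistically significant at the 0.01 level.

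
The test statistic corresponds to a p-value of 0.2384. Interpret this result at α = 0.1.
Since p = 0.2384 > α = 0.1, fail to reject H₀.
There is insufficient evidence to reject the null hypothesis; the result is not statistically significant at the 0.1 level.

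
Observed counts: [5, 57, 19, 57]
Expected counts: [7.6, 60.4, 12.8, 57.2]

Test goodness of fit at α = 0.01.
Chi-square goodness of fit test:
H₀: observed counts match expected distribution
H₁: observed counts differ from expected distribution
df = k - 1 = 3
χ² = Σ(O - E)²/E
   = (5 - 7.6)²/7.6 + (57 - 60.4)²/60.4 + (19 - 12.8)²/12.8 + (57 - 57.2)²/57.2
   = 0.889 + 0.191 + 3.003 + 0.001
   = 4.08
p-value = 0.2525

Since p-value > α = 0.01, we fail to reject H₀.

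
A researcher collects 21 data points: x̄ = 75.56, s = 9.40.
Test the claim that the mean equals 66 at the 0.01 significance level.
One-sample t-test:
H₀: μ = 66
H₁: μ ≠ 66
df = n - 1 = 20
t = (x̄ - μ₀) / (s/√n) = (75.56 - 66) / (9.40/√21) = 4.661
p-value = 0.0002

Since p-value < α = 0.01, we reject H₀.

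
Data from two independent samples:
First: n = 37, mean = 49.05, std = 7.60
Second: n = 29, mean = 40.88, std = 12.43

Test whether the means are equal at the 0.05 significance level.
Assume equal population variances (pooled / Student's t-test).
Student's two-sample t-test (equal variances):
H₀: μ₁ = μ₂
H₁: μ₁ ≠ μ₂
df = n₁ + n₂ - 2 = 64
Pooled variance s_p² = [(n₁-1)s₁² + (n₂-1)s₂²] / (n₁ + n₂ - 2) = [(36)(7.60²) + (28)(12.43²)] / 64 = 100.0859
SE = √(s_p²(1/n₁ + 1/n₂)) = √(100.0859 × (1/37 + 1/29)) = 2.4812
t = (x̄₁ - x̄₂) / SE = (49.05 - 40.88) / 2.4812 = 8.17 / 2.4812 = 3.293
p-value = 0.0016

Since p-value < α = 0.05, we reject H₀.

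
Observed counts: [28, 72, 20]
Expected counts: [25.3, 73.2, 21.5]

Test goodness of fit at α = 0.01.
Chi-square goodness of fit test:
H₀: observed counts match expected distribution
H₁: observed counts differ from expected distribution
df = k - 1 = 2
χ² = Σ(O - E)²/E
   = (28 - 25.3)²/25.3 + (72 - 73.2)²/73.2 + (20 - 21.5)²/21.5
   = 0.288 + 0.020 + 0.105
   = 0.41
p-value = 0.8136

Since p-value > α = 0.01, we fail to reject H₀.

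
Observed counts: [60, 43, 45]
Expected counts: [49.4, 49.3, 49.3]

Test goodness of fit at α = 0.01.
Chi-square goodness of fit test:
H₀: observed counts match expected distribution
H₁: observed counts differ from expected distribution
df = k - 1 = 2
χ² = Σ(O - E)²/E
   = (60 - 49.4)²/49.4 + (43 - 49.3)²/49.3 + (45 - 49.3)²/49.3
   = 2.274 + 0.805 + 0.375
   = 3.45
p-value = 0.1778

Since p-value > α = 0.01, we fail to reject H₀.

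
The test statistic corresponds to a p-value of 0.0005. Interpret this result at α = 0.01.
Since p = 0.0005 < α = 0.01, reject H₀.
There is sufficient evidence to reject the null hypothesis; the result is statistically significant at the 0.01 level.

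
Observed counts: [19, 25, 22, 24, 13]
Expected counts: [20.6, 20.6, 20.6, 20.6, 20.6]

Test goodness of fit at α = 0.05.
Chi-square goodness of fit test:
H₀: observed counts match expected distribution
H₁: observed counts differ from expected distribution
df = k - 1 = 4
χ² = Σ(O - E)²/E
   = (19 - 20.6)²/20.6 + (25 - 20.6)²/20.6 + (22 - 20.6)²/20.6 + (24 - 20.6)²/20.6 + (13 - 20.6)²/20.6
   = 0.124 + 0.940 + 0.095 + 0.561 + 2.804
   = 4.52
p-value = 0.3397

Since p-value > α = 0.05, we fail to reject H₀.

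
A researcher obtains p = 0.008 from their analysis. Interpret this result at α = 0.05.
Since p = 0.008 < α = 0.05, reject H₀.
There is sufficient evidence to reject the null hypothesis; the result is statistically significant at the 0.05 level.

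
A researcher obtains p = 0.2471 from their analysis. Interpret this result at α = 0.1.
Since p = 0.2471 > α = 0.1, fail to reject H₀.
There is insufficient evidence to reject the null hypothesis; the result is not statistically significant at the 0.1 level.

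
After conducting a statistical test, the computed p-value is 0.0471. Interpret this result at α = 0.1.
Since p = 0.0471 < α = 0.1, reject H₀.
There is sufficient evidence to reject the null hypothesis; the result is statistically significant at the 0.1 level.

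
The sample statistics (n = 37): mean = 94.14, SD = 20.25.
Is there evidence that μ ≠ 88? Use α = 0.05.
One-sample t-test:
H₀: μ = 88
H₁: μ ≠ 88
df = n - 1 = 36
t = (x̄ - μ₀) / (s/√n) = (94.14 - 88) / (20.25/√37) = 1.844
p-value = 0.0734

Since p-value > α = 0.05, we fail to reject H₀.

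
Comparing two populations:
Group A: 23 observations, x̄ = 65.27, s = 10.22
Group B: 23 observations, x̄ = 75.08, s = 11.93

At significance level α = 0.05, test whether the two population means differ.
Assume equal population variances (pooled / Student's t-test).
Student's two-sample t-test (equal variances):
H₀: μ₁ = μ₂
H₁: μ₁ ≠ μ₂
df = n₁ + n₂ - 2 = 44
Pooled variance s_p² = [(n₁-1)s₁² + (n₂-1)s₂²] / (n₁ + n₂ - 2) = [(22)(10.22²) + (22)(11.93²)] / 44 = 123.3867
SE = √(s_p²(1/n₁ + 1/n₂)) = √(123.3867 × (1/23 + 1/23)) = 3.2756
t = (x̄₁ - x̄₂) / SE = (65.27 - 75.08) / 3.2756 = -9.81 / 3.2756 = -2.995
p-value = 0.0045

Since p-value < α = 0.05, we reject H₀.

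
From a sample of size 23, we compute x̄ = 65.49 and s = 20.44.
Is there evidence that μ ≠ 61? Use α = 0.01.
One-sample t-test:
H₀: μ = 61
H₁: μ ≠ 61
df = n - 1 = 22
t = (x̄ - μ₀) / (s/√n) = (65.49 - 61) / (20.44/√23) = 1.053
p-value = 0.3036

Since p-value > α = 0.01, we fail to reject H₀.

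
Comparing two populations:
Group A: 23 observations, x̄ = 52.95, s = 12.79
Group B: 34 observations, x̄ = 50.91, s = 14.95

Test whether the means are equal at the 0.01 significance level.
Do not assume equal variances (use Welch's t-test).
Welch's two-sample t-test:
H₀: μ₁ = μ₂
H₁: μ₁ ≠ μ₂
s₁²/n₁ = 12.79²/23 = 7.1124,  s₂²/n₂ = 14.95²/34 = 6.5736
SE = √(s₁²/n₁ + s₂²/n₂) = √(7.1124 + 6.5736) = 3.6995
df (Welch-Satterthwaite) = (s₁²/n₁ + s₂²/n₂)² / [(s₁²/n₁)²/(n₁-1) + (s₂²/n₂)²/(n₂-1)] ≈ 51.90
t = (x̄₁ - x̄₂) / SE = (52.95 - 50.91) / 3.6995 = 2.04 / 3.6995 = 0.551
p-value = 0.5837

Since p-value > α = 0.01, we fail to reject H₀.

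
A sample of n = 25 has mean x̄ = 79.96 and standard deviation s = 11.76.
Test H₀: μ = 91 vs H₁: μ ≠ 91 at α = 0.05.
One-sample t-test:
H₀: μ = 91
H₁: μ ≠ 91
df = n - 1 = 24
t = (x̄ - μ₀) / (s/√n) = (79.96 - 91) / (11.76/√25) = -4.694
p-value = 0.0001

Since p-value < α = 0.05, we reject H₀.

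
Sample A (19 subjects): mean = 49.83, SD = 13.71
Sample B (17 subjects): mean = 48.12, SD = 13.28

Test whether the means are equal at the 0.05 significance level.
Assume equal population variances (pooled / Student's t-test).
Student's two-sample t-test (equal variances):
H₀: μ₁ = μ₂
H₁: μ₁ ≠ μ₂
df = n₁ + n₂ - 2 = 34
Pooled variance s_p² = [(n₁-1)s₁² + (n₂-1)s₂²] / (n₁ + n₂ - 2) = [(18)(13.71²) + (16)(13.28²)] / 34 = 182.5026
SE = √(s_p²(1/n₁ + 1/n₂)) = √(182.5026 × (1/19 + 1/17)) = 4.5101
t = (x̄₁ - x̄₂) / SE = (49.83 - 48.12) / 4.5101 = 1.71 / 4.5101 = 0.379
p-value = 0.7069

Since p-value > α = 0.05, we fail to reject H₀.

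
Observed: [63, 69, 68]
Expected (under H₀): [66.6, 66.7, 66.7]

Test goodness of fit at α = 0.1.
Chi-square goodness of fit test:
H₀: observed counts match expected distribution
H₁: observed counts differ from expected distribution
df = k - 1 = 2
χ² = Σ(O - E)²/E
   = (63 - 66.6)²/66.6 + (69 - 66.7)²/66.7 + (68 - 66.7)²/66.7
   = 0.195 + 0.079 + 0.025
   = 0.30
p-value = 0.8610

Since p-value > α = 0.1, we fail to reject H₀.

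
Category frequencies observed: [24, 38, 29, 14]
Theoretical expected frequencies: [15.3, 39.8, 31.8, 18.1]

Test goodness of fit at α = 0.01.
Chi-square goodness of fit test:
H₀: observed counts match expected distribution
H₁: observed counts differ from expected distribution
df = k - 1 = 3
χ² = Σ(O - E)²/E
   = (24 - 15.3)²/15.3 + (38 - 39.8)²/39.8 + (29 - 31.8)²/31.8 + (14 - 18.1)²/18.1
   = 4.947 + 0.081 + 0.247 + 0.929
   = 6.20
p-value = 0.1021

Since p-value > α = 0.01, we fail to reject H₀.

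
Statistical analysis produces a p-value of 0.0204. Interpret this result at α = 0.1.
Since p = 0.0204 < α = 0.1, reject H₀.
There is sufficient evidence to reject the null hypothesis; the result is statistically significant at the 0.1 level.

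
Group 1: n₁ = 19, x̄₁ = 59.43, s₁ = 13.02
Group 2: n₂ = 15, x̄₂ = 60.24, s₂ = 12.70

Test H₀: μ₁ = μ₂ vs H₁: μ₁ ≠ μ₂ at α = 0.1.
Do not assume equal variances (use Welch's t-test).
Welch's two-sample t-test:
H₀: μ₁ = μ₂
H₁: μ₁ ≠ μ₂
s₁²/n₁ = 13.02²/19 = 8.9221,  s₂²/n₂ = 12.70²/15 = 10.7527
SE = √(s₁²/n₁ + s₂²/n₂) = √(8.9221 + 10.7527) = 4.4356
df (Welch-Satterthwaite) = (s₁²/n₁ + s₂²/n₂)² / [(s₁²/n₁)²/(n₁-1) + (s₂²/n₂)²/(n₂-1)] ≈ 30.53
t = (x̄₁ - x̄₂) / SE = (59.43 - 60.24) / 4.4356 = -0.81 / 4.4356 = -0.183
p-value = 0.8563

Since p-value > α = 0.1, we fail to reject H₀.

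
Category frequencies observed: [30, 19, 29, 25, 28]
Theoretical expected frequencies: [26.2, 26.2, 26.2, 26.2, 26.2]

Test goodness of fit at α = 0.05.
Chi-square goodness of fit test:
H₀: observed counts match expected distribution
H₁: observed counts differ from expected distribution
df = k - 1 = 4
χ² = Σ(O - E)²/E
   = (30 - 26.2)²/26.2 + (19 - 26.2)²/26.2 + (29 - 26.2)²/26.2 + (25 - 26.2)²/26.2 + (28 - 26.2)²/26.2
   = 0.551 + 1.979 + 0.299 + 0.055 + 0.124
   = 3.01
p-value = 0.5565

Since p-value > α = 0.05, we fail to reject H₀.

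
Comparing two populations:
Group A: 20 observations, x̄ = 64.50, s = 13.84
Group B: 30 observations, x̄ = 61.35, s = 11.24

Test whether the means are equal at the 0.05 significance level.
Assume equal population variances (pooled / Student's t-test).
Student's two-sample t-test (equal variances):
H₀: μ₁ = μ₂
H₁: μ₁ ≠ μ₂
df = n₁ + n₂ - 2 = 48
Pooled variance s_p² = [(n₁-1)s₁² + (n₂-1)s₂²] / (n₁ + n₂ - 2) = [(19)(13.84²) + (29)(11.24²)] / 48 = 152.1491
SE = √(s_p²(1/n₁ + 1/n₂)) = √(152.1491 × (1/20 + 1/30)) = 3.5608
t = (x̄₁ - x̄₂) / SE = (64.50 - 61.35) / 3.5608 = 3.15 / 3.5608 = 0.885
p-value = 0.3808

Since p-value > α = 0.05, we fail to reject H₀.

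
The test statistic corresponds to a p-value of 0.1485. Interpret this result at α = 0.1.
Since p = 0.1485 > α = 0.1, fail to reject H₀.
There is insufficient evidence to reject the null hypothesis; the result is not statistically significant at the 0.1 level.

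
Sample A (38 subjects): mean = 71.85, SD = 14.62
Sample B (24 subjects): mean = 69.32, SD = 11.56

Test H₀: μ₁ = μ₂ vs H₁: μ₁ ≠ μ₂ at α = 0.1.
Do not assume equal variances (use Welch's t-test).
Welch's two-sample t-test:
H₀: μ₁ = μ₂
H₁: μ₁ ≠ μ₂
s₁²/n₁ = 14.62²/38 = 5.6249,  s₂²/n₂ = 11.56²/24 = 5.5681
SE = √(s₁²/n₁ + s₂²/n₂) = √(5.6249 + 5.5681) = 3.3456
df (Welch-Satterthwaite) = (s₁²/n₁ + s₂²/n₂)² / [(s₁²/n₁)²/(n₁-1) + (s₂²/n₂)²/(n₂-1)] ≈ 56.87
t = (x̄₁ - x̄₂) / SE = (71.85 - 69.32) / 3.3456 = 2.53 / 3.3456 = 0.756
p-value = 0.4526

Since p-value > α = 0.1, we fail to reject H₀.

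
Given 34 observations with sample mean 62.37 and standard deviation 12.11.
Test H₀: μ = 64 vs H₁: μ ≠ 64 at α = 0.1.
One-sample t-test:
H₀: μ = 64
H₁: μ ≠ 64
df = n - 1 = 33
t = (x̄ - μ₀) / (s/√n) = (62.37 - 64) / (12.11/√34) = -0.785
p-value = 0.4381

Since p-value > α = 0.1, we fail to reject H₀.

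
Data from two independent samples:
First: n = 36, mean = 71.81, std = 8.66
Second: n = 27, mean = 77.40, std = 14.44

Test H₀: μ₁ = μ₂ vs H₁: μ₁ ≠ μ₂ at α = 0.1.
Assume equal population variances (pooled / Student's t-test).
Student's two-sample t-test (equal variances):
H₀: μ₁ = μ₂
H₁: μ₁ ≠ μ₂
df = n₁ + n₂ - 2 = 61
Pooled variance s_p² = [(n₁-1)s₁² + (n₂-1)s₂²] / (n₁ + n₂ - 2) = [(35)(8.66²) + (26)(14.44²)] / 61 = 131.9049
SE = √(s_p²(1/n₁ + 1/n₂)) = √(131.9049 × (1/36 + 1/27)) = 2.9239
t = (x̄₁ - x̄₂) / SE = (71.81 - 77.40) / 2.9239 = -5.59 / 2.9239 = -1.912
p-value = 0.0606

Since p-value < α = 0.1, we reject H₀.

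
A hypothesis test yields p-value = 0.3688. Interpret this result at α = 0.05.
Since p = 0.3688 > α = 0.05, fail to reject H₀.
There is insufficient evidence to reject the null hypothesis; the result is not statistically significant at the 0.05 level.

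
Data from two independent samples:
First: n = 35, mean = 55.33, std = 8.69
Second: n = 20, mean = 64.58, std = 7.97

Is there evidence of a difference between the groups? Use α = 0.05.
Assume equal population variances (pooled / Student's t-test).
Student's two-sample t-test (equal variances):
H₀: μ₁ = μ₂
H₁: μ₁ ≠ μ₂
df = n₁ + n₂ - 2 = 53
Pooled variance s_p² = [(n₁-1)s₁² + (n₂-1)s₂²] / (n₁ + n₂ - 2) = [(34)(8.69²) + (19)(7.97²)] / 53 = 71.2159
SE = √(s_p²(1/n₁ + 1/n₂)) = √(71.2159 × (1/35 + 1/20)) = 2.3655
t = (x̄₁ - x̄₂) / SE = (55.33 - 64.58) / 2.3655 = -9.25 / 2.3655 = -3.910
p-value = 0.0003

Since p-value < α = 0.05, we reject H₀.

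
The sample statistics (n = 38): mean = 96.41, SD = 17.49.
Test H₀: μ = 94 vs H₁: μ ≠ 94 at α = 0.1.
One-sample t-test:
H₀: μ = 94
H₁: μ ≠ 94
df = n - 1 = 37
t = (x̄ - μ₀) / (s/√n) = (96.41 - 94) / (17.49/√38) = 0.849
p-value = 0.4011

Since p-value > α = 0.1, we fail to reject H₀.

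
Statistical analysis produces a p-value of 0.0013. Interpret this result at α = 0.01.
Since p = 0.0013 < α = 0.01, reject H₀.
There is sufficient evidence to reject the null hypothesis; the result is statistically significant at the 0.01 level.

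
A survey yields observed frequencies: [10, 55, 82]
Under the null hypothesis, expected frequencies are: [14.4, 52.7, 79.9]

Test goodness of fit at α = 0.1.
Chi-square goodness of fit test:
H₀: observed counts match expected distribution
H₁: observed counts differ from expected distribution
df = k - 1 = 2
χ² = Σ(O - E)²/E
   = (10 - 14.4)²/14.4 + (55 - 52.7)²/52.7 + (82 - 79.9)²/79.9
   = 1.344 + 0.100 + 0.055
   = 1.50
p-value = 0.4724

Since p-value > α = 0.1, we fail to reject H₀.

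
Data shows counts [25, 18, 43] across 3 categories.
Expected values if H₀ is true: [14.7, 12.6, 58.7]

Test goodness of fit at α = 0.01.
Chi-square goodness of fit test:
H₀: observed counts match expected distribution
H₁: observed counts differ from expected distribution
df = k - 1 = 2
χ² = Σ(O - E)²/E
   = (25 - 14.7)²/14.7 + (18 - 12.6)²/12.6 + (43 - 58.7)²/58.7
   = 7.217 + 2.314 + 4.199
   = 13.73
p-value = 0.0010

Since p-value < α = 0.01, we reject H₀.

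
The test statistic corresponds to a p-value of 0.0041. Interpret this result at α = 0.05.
Since p = 0.0041 < α = 0.05, reject H₀.
There is sufficient evidence to reject the null hypothesis; the result is statistically significant at the 0.05 level.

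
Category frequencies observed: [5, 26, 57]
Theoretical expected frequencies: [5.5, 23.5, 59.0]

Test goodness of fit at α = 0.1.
Chi-square goodness of fit test:
H₀: observed counts match expected distribution
H₁: observed counts differ from expected distribution
df = k - 1 = 2
χ² = Σ(O - E)²/E
   = (5 - 5.5)²/5.5 + (26 - 23.5)²/23.5 + (57 - 59.0)²/59.0
   = 0.045 + 0.266 + 0.068
   = 0.38
p-value = 0.8273

Since p-value > α = 0.1, we fail to reject H₀.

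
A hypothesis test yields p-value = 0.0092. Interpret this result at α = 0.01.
Since p = 0.0092 < α = 0.01, reject H₀.
There is sufficient evidence to reject the null hypothesis; the result is statistically significant at the 0.01 level.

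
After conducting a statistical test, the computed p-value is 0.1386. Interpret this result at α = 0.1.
Since p = 0.1386 > α = 0.1, fail to reject H₀.
There is insufficient evidence to reject the null hypothesis; the result is not statistically significant at the 0.1 level.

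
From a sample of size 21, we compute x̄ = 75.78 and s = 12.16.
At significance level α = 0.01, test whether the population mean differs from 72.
One-sample t-test:
H₀: μ = 72
H₁: μ ≠ 72
df = n - 1 = 20
t = (x̄ - μ₀) / (s/√n) = (75.78 - 72) / (12.16/√21) = 1.425
p-value = 0.1697

Since p-value > α = 0.01, we fail to reject H₀.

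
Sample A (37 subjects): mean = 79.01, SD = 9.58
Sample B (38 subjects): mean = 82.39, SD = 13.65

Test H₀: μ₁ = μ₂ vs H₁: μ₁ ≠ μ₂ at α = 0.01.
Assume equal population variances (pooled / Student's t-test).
Student's two-sample t-test (equal variances):
H₀: μ₁ = μ₂
H₁: μ₁ ≠ μ₂
df = n₁ + n₂ - 2 = 73
Pooled variance s_p² = [(n₁-1)s₁² + (n₂-1)s₂²] / (n₁ + n₂ - 2) = [(36)(9.58²) + (37)(13.65²)] / 73 = 139.6970
SE = √(s_p²(1/n₁ + 1/n₂)) = √(139.6970 × (1/37 + 1/38)) = 2.7298
t = (x̄₁ - x̄₂) / SE = (79.01 - 82.39) / 2.7298 = -3.38 / 2.7298 = -1.238
p-value = 0.2196

Since p-value > α = 0.01, we fail to reject H₀.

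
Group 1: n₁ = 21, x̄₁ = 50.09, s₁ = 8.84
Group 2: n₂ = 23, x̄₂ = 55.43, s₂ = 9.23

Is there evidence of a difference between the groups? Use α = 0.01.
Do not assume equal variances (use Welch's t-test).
Welch's two-sample t-test:
H₀: μ₁ = μ₂
H₁: μ₁ ≠ μ₂
s₁²/n₁ = 8.84²/21 = 3.7212,  s₂²/n₂ = 9.23²/23 = 3.7040
SE = √(s₁²/n₁ + s₂²/n₂) = √(3.7212 + 3.7040) = 2.7249
df (Welch-Satterthwaite) = (s₁²/n₁ + s₂²/n₂)² / [(s₁²/n₁)²/(n₁-1) + (s₂²/n₂)²/(n₂-1)] ≈ 41.90
t = (x̄₁ - x̄₂) / SE = (50.09 - 55.43) / 2.7249 = -5.34 / 2.7249 = -1.960
p-value = 0.0567

Since p-value > α = 0.01, we fail to reject H₀.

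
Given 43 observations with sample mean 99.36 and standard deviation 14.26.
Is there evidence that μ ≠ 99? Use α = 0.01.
One-sample t-test:
H₀: μ = 99
H₁: μ ≠ 99
df = n - 1 = 42
t = (x̄ - μ₀) / (s/√n) = (99.36 - 99) / (14.26/√43) = 0.166
p-value = 0.8693

Since p-value > α = 0.01, we fail to reject H₀.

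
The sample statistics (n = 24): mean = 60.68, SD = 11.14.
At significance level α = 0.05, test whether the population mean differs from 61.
One-sample t-test:
H₀: μ = 61
H₁: μ ≠ 61
df = n - 1 = 23
t = (x̄ - μ₀) / (s/√n) = (60.68 - 61) / (11.14/√24) = -0.141
p-value = 0.8893

Since p-value > α = 0.05, we fail to reject H₀.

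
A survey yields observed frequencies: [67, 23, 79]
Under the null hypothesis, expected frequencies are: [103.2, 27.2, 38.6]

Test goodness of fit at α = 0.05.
Chi-square goodness of fit test:
H₀: observed counts match expected distribution
H₁: observed counts differ from expected distribution
df = k - 1 = 2
χ² = Σ(O - E)²/E
   = (67 - 103.2)²/103.2 + (23 - 27.2)²/27.2 + (79 - 38.6)²/38.6
   = 12.698 + 0.649 + 42.284
   = 55.63
p-value < 0.0001

Since p-value < α = 0.05, we reject H₀.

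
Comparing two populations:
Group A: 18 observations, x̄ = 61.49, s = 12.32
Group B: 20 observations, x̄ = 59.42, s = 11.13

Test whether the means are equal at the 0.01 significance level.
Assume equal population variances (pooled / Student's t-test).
Student's two-sample t-test (equal variances):
H₀: μ₁ = μ₂
H₁: μ₁ ≠ μ₂
df = n₁ + n₂ - 2 = 36
Pooled variance s_p² = [(n₁-1)s₁² + (n₂-1)s₂²] / (n₁ + n₂ - 2) = [(17)(12.32²) + (19)(11.13²)] / 36 = 137.0545
SE = √(s_p²(1/n₁ + 1/n₂)) = √(137.0545 × (1/18 + 1/20)) = 3.8035
t = (x̄₁ - x̄₂) / SE = (61.49 - 59.42) / 3.8035 = 2.07 / 3.8035 = 0.544
p-value = 0.5896

Since p-value > α = 0.01, we fail to reject H₀.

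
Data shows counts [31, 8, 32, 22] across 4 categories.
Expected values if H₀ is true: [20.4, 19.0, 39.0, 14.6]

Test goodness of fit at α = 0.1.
Chi-square goodness of fit test:
H₀: observed counts match expected distribution
H₁: observed counts differ from expected distribution
df = k - 1 = 3
χ² = Σ(O - E)²/E
   = (31 - 20.4)²/20.4 + (8 - 19.0)²/19.0 + (32 - 39.0)²/39.0 + (22 - 14.6)²/14.6
   = 5.508 + 6.368 + 1.256 + 3.751
   = 16.88
p-value = 0.0007

Since p-value < α = 0.1, we reject H₀.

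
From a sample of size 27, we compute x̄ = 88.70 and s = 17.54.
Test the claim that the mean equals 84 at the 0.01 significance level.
One-sample t-test:
H₀: μ = 84
H₁: μ ≠ 84
df = n - 1 = 26
t = (x̄ - μ₀) / (s/√n) = (88.70 - 84) / (17.54/√27) = 1.392
p-value = 0.1756

Since p-value > α = 0.01, we fail to reject H₀.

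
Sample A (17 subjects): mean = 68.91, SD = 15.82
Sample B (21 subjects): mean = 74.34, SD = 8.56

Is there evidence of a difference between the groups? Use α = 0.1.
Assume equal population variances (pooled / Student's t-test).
Student's two-sample t-test (equal variances):
H₀: μ₁ = μ₂
H₁: μ₁ ≠ μ₂
df = n₁ + n₂ - 2 = 36
Pooled variance s_p² = [(n₁-1)s₁² + (n₂-1)s₂²] / (n₁ + n₂ - 2) = [(16)(15.82²) + (20)(8.56²)] / 36 = 151.9397
SE = √(s_p²(1/n₁ + 1/n₂)) = √(151.9397 × (1/17 + 1/21)) = 4.0215
t = (x̄₁ - x̄₂) / SE = (68.91 - 74.34) / 4.0215 = -5.43 / 4.0215 = -1.350
p-value = 0.1854

Since p-value > α = 0.1, we fail to reject H₀.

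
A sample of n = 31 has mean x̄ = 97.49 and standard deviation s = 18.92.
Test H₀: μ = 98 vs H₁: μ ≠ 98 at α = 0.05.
One-sample t-test:
H₀: μ = 98
H₁: μ ≠ 98
df = n - 1 = 30
t = (x̄ - μ₀) / (s/√n) = (97.49 - 98) / (18.92/√31) = -0.150
p-value = 0.8817

Since p-value > α = 0.05, we fail to reject H₀.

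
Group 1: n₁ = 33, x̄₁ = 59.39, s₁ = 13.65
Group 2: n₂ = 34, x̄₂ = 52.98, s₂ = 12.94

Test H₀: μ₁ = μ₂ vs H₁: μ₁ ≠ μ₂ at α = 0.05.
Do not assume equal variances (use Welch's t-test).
Welch's two-sample t-test:
H₀: μ₁ = μ₂
H₁: μ₁ ≠ μ₂
s₁²/n₁ = 13.65²/33 = 5.6461,  s₂²/n₂ = 12.94²/34 = 4.9248
SE = √(s₁²/n₁ + s₂²/n₂) = √(5.6461 + 4.9248) = 3.2513
df (Welch-Satterthwaite) = (s₁²/n₁ + s₂²/n₂)² / [(s₁²/n₁)²/(n₁-1) + (s₂²/n₂)²/(n₂-1)] ≈ 64.55
t = (x̄₁ - x̄₂) / SE = (59.39 - 52.98) / 3.2513 = 6.41 / 3.2513 = 1.972
p-value = 0.0530

Since p-value > α = 0.05, we fail to reject H₀.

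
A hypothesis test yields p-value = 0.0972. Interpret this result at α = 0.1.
Since p = 0.0972 < α = 0.1, reject H₀.
There is sufficient evidence to reject the null hypothesis; the result is statistically significant at the 0.1 level.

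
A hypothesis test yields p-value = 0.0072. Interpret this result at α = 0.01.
Since p = 0.0072 < α = 0.01, reject H₀.
There is sufficient evidence to reject the null hypothesis; the result is statistically significant at the 0.01 level.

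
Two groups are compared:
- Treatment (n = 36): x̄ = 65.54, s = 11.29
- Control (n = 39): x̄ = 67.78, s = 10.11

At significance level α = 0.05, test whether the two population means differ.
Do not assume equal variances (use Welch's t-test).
Welch's two-sample t-test:
H₀: μ₁ = μ₂
H₁: μ₁ ≠ μ₂
s₁²/n₁ = 11.29²/36 = 3.5407,  s₂²/n₂ = 10.11²/39 = 2.6208
SE = √(s₁²/n₁ + s₂²/n₂) = √(3.5407 + 2.6208) = 2.4822
df (Welch-Satterthwaite) = (s₁²/n₁ + s₂²/n₂)² / [(s₁²/n₁)²/(n₁-1) + (s₂²/n₂)²/(n₂-1)] ≈ 70.44
t = (x̄₁ - x̄₂) / SE = (65.54 - 67.78) / 2.4822 = -2.24 / 2.4822 = -0.902
p-value = 0.3699

Since p-value > α = 0.05, we fail to reject H₀.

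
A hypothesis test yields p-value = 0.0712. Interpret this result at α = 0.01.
Since p = 0.0712 > α = 0.01, fail to reject H₀.
There is insufficient evidence to reject the null hypothesis; the result is not statistically significant at the 0.01 level.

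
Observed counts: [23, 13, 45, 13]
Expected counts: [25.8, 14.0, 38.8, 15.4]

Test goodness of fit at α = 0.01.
Chi-square goodness of fit test:
H₀: observed counts match expected distribution
H₁: observed counts differ from expected distribution
df = k - 1 = 3
χ² = Σ(O - E)²/E
   = (23 - 25.8)²/25.8 + (13 - 14.0)²/14.0 + (45 - 38.8)²/38.8 + (13 - 15.4)²/15.4
   = 0.304 + 0.071 + 0.991 + 0.374
   = 1.74
p-value = 0.6281

Since p-value > α = 0.01, we fail to reject H₀.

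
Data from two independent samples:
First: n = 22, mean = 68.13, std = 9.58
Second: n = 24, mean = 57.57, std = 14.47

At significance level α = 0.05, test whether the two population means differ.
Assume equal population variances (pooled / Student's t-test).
Student's two-sample t-test (equal variances):
H₀: μ₁ = μ₂
H₁: μ₁ ≠ μ₂
df = n₁ + n₂ - 2 = 44
Pooled variance s_p² = [(n₁-1)s₁² + (n₂-1)s₂²] / (n₁ + n₂ - 2) = [(21)(9.58²) + (23)(14.47²)] / 44 = 153.2515
SE = √(s_p²(1/n₁ + 1/n₂)) = √(153.2515 × (1/22 + 1/24)) = 3.6540
t = (x̄₁ - x̄₂) / SE = (68.13 - 57.57) / 3.6540 = 10.56 / 3.6540 = 2.890
p-value = 0.0060

Since p-value < α = 0.05, we reject H₀.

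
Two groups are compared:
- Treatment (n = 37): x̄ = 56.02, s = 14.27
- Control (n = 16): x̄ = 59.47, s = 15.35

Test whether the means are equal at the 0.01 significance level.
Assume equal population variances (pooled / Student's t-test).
Student's two-sample t-test (equal variances):
H₀: μ₁ = μ₂
H₁: μ₁ ≠ μ₂
df = n₁ + n₂ - 2 = 51
Pooled variance s_p² = [(n₁-1)s₁² + (n₂-1)s₂²] / (n₁ + n₂ - 2) = [(36)(14.27²) + (15)(15.35²)] / 51 = 213.0416
SE = √(s_p²(1/n₁ + 1/n₂)) = √(213.0416 × (1/37 + 1/16)) = 4.3673
t = (x̄₁ - x̄₂) / SE = (56.02 - 59.47) / 4.3673 = -3.45 / 4.3673 = -0.790
p-value = 0.4332

Since p-value > α = 0.01, we fail to reject H₀.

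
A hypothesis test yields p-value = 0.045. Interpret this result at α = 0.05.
Since p = 0.045 < α = 0.05, reject H₀.
There is sufficient evidence to reject the null hypothesis; the result is statistically significant at the 0.05 level.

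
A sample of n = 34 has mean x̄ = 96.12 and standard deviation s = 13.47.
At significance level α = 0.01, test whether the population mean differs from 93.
One-sample t-test:
H₀: μ = 93
H₁: μ ≠ 93
df = n - 1 = 33
t = (x̄ - μ₀) / (s/√n) = (96.12 - 93) / (13.47/√34) = 1.351
p-value = 0.1860

Since p-value > α = 0.01, we fail to reject H₀.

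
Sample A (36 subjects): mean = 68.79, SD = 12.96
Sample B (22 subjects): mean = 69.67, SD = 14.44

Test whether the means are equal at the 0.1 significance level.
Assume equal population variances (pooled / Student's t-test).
Student's two-sample t-test (equal variances):
H₀: μ₁ = μ₂
H₁: μ₁ ≠ μ₂
df = n₁ + n₂ - 2 = 56
Pooled variance s_p² = [(n₁-1)s₁² + (n₂-1)s₂²] / (n₁ + n₂ - 2) = [(35)(12.96²) + (21)(14.44²)] / 56 = 183.1686
SE = √(s_p²(1/n₁ + 1/n₂)) = √(183.1686 × (1/36 + 1/22)) = 3.6625
t = (x̄₁ - x̄₂) / SE = (68.79 - 69.67) / 3.6625 = -0.88 / 3.6625 = -0.240
p-value = 0.8110

Since p-value > α = 0.1, we fail to reject H₀.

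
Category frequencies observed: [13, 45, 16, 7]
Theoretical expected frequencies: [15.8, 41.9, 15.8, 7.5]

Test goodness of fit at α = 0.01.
Chi-square goodness of fit test:
H₀: observed counts match expected distribution
H₁: observed counts differ from expected distribution
df = k - 1 = 3
χ² = Σ(O - E)²/E
   = (13 - 15.8)²/15.8 + (45 - 41.9)²/41.9 + (16 - 15.8)²/15.8 + (7 - 7.5)²/7.5
   = 0.496 + 0.229 + 0.003 + 0.033
   = 0.76
p-value = 0.8587

Since p-value > α = 0.01, we fail to reject H₀.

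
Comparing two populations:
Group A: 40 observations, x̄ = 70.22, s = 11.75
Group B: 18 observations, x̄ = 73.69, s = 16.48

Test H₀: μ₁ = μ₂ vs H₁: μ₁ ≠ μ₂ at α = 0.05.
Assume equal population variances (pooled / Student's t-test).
Student's two-sample t-test (equal variances):
H₀: μ₁ = μ₂
H₁: μ₁ ≠ μ₂
df = n₁ + n₂ - 2 = 56
Pooled variance s_p² = [(n₁-1)s₁² + (n₂-1)s₂²] / (n₁ + n₂ - 2) = [(39)(11.75²) + (17)(16.48²)] / 56 = 178.5978
SE = √(s_p²(1/n₁ + 1/n₂)) = √(178.5978 × (1/40 + 1/18)) = 3.7930
t = (x̄₁ - x̄₂) / SE = (70.22 - 73.69) / 3.7930 = -3.47 / 3.7930 = -0.915
p-value = 0.3642

Since p-value > α = 0.05, we fail to reject H₀.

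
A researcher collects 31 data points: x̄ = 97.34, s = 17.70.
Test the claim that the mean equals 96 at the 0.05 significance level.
One-sample t-test:
H₀: μ = 96
H₁: μ ≠ 96
df = n - 1 = 30
t = (x̄ - μ₀) / (s/√n) = (97.34 - 96) / (17.70/√31) = 0.422
p-value = 0.6764

Since p-value > α = 0.05, we fail to reject H₀.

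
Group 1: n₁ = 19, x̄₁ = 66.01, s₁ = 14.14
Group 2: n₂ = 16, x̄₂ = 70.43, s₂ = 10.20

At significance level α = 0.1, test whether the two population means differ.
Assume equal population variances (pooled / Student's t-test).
Student's two-sample t-test (equal variances):
H₀: μ₁ = μ₂
H₁: μ₁ ≠ μ₂
df = n₁ + n₂ - 2 = 33
Pooled variance s_p² = [(n₁-1)s₁² + (n₂-1)s₂²] / (n₁ + n₂ - 2) = [(18)(14.14²) + (15)(10.20²)] / 33 = 156.3489
SE = √(s_p²(1/n₁ + 1/n₂)) = √(156.3489 × (1/19 + 1/16)) = 4.2427
t = (x̄₁ - x̄₂) / SE = (66.01 - 70.43) / 4.2427 = -4.42 / 4.2427 = -1.042
p-value = 0.3051

Since p-value > α = 0.1, we fail to reject H₀.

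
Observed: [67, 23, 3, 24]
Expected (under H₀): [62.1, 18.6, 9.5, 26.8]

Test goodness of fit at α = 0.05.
Chi-square goodness of fit test:
H₀: observed counts match expected distribution
H₁: observed counts differ from expected distribution
df = k - 1 = 3
χ² = Σ(O - E)²/E
   = (67 - 62.1)²/62.1 + (23 - 18.6)²/18.6 + (3 - 9.5)²/9.5 + (24 - 26.8)²/26.8
   = 0.387 + 1.041 + 4.447 + 0.293
   = 6.17
p-value = 0.1037

Since p-value > α = 0.05, we fail to reject H₀.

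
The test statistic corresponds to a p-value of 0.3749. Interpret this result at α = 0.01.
Since p = 0.3749 > α = 0.01, fail to reject H₀.
There is insufficient evidence to reject the null hypothesis; the result is not statistically significant at the 0.01 level.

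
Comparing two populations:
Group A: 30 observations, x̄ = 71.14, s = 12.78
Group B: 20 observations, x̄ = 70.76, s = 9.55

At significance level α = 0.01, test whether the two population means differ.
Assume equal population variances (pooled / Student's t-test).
Student's two-sample t-test (equal variances):
H₀: μ₁ = μ₂
H₁: μ₁ ≠ μ₂
df = n₁ + n₂ - 2 = 48
Pooled variance s_p² = [(n₁-1)s₁² + (n₂-1)s₂²] / (n₁ + n₂ - 2) = [(29)(12.78²) + (19)(9.55²)] / 48 = 134.7786
SE = √(s_p²(1/n₁ + 1/n₂)) = √(134.7786 × (1/30 + 1/20)) = 3.3514
t = (x̄₁ - x̄₂) / SE = (71.14 - 70.76) / 3.3514 = 0.38 / 3.3514 = 0.113
p-value = 0.9102

Since p-value > α = 0.01, we fail to reject H₀.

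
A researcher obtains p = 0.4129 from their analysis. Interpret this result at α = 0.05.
Since p = 0.4129 > α = 0.05, fail to reject H₀.
There is insufficient evidence to reject the null hypothesis; the result is not statistically significant at the 0.05 level.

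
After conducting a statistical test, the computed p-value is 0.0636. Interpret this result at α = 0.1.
Since p = 0.0636 < α = 0.1, reject H₀.
There is sufficient evidence to reject the null hypothesis; the result is statistically significant at the 0.1 level.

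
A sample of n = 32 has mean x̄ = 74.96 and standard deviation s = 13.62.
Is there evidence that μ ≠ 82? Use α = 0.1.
One-sample t-test:
H₀: μ = 82
H₁: μ ≠ 82
df = n - 1 = 31
t = (x̄ - μ₀) / (s/√n) = (74.96 - 82) / (13.62/√32) = -2.924
p-value = 0.0064

Since p-value < α = 0.1, we reject H₀.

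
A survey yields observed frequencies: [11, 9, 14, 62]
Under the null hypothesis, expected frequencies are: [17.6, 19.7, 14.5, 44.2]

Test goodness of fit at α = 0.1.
Chi-square goodness of fit test:
H₀: observed counts match expected distribution
H₁: observed counts differ from expected distribution
df = k - 1 = 3
χ² = Σ(O - E)²/E
   = (11 - 17.6)²/17.6 + (9 - 19.7)²/19.7 + (14 - 14.5)²/14.5 + (62 - 44.2)²/44.2
   = 2.475 + 5.812 + 0.017 + 7.168
   = 15.47
p-value = 0.0015

Since p-value < α = 0.1, we reject H₀.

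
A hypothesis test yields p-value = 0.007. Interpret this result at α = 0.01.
Since p = 0.007 < α = 0.01, reject H₀.
There is sufficient evidence to reject the null hypothesis; the result is statistically significant at the 0.01 level.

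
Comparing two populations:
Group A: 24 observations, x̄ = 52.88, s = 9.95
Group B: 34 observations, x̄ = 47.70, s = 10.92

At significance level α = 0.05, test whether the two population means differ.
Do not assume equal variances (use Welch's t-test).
Welch's two-sample t-test:
H₀: μ₁ = μ₂
H₁: μ₁ ≠ μ₂
s₁²/n₁ = 9.95²/24 = 4.1251,  s₂²/n₂ = 10.92²/34 = 3.5072
SE = √(s₁²/n₁ + s₂²/n₂) = √(4.1251 + 3.5072) = 2.7627
df (Welch-Satterthwaite) = (s₁²/n₁ + s₂²/n₂)² / [(s₁²/n₁)²/(n₁-1) + (s₂²/n₂)²/(n₂-1)] ≈ 52.36
t = (x̄₁ - x̄₂) / SE = (52.88 - 47.70) / 2.7627 = 5.18 / 2.7627 = 1.875
p-value = 0.0664

Since p-value > α = 0.05, we fail to reject H₀.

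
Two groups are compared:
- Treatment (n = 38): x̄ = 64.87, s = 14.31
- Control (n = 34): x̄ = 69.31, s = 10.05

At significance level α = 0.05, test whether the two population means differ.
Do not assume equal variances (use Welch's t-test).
Welch's two-sample t-test:
H₀: μ₁ = μ₂
H₁: μ₁ ≠ μ₂
s₁²/n₁ = 14.31²/38 = 5.3888,  s₂²/n₂ = 10.05²/34 = 2.9707
SE = √(s₁²/n₁ + s₂²/n₂) = √(5.3888 + 2.9707) = 2.8913
df (Welch-Satterthwaite) = (s₁²/n₁ + s₂²/n₂)² / [(s₁²/n₁)²/(n₁-1) + (s₂²/n₂)²/(n₂-1)] ≈ 66.41
t = (x̄₁ - x̄₂) / SE = (64.87 - 69.31) / 2.8913 = -4.44 / 2.8913 = -1.536
p-value = 0.1294

Since p-value > α = 0.05, we fail to reject H₀.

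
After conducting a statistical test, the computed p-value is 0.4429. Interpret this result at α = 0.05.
Since p = 0.4429 > α = 0.05, fail to reject H₀.
There is insufficient evidence to reject the null hypothesis; the result is not statistically significant at the 0.05 level.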